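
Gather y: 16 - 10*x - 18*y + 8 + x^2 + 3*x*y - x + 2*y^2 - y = x^2 - 11*x + 2*y^2 + y*(3*x - 19) + 24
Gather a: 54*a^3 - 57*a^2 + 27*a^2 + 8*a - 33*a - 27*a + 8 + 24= 54*a^3 - 30*a^2 - 52*a + 32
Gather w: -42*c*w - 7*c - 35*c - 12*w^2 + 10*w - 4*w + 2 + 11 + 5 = -42*c - 12*w^2 + w*(6 - 42*c) + 18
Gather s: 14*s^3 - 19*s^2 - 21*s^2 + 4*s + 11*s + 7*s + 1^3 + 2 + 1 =14*s^3 - 40*s^2 + 22*s + 4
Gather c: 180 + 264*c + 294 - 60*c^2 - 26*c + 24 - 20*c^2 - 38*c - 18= -80*c^2 + 200*c + 480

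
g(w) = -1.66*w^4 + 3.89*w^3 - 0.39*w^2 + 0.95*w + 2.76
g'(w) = -6.64*w^3 + 11.67*w^2 - 0.78*w + 0.95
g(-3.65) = -489.69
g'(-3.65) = 482.15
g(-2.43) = -115.55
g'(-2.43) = 167.03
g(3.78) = -128.02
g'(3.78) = -193.88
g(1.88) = 8.28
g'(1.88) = -3.39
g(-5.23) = -1811.34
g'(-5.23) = 1274.13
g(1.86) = 8.34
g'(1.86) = -2.85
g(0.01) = 2.77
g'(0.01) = 0.94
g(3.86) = -144.18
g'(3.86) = -210.07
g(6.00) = -1316.70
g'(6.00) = -1017.85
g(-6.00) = -3008.58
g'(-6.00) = 1859.99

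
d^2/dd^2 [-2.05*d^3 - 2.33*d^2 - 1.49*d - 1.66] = -12.3*d - 4.66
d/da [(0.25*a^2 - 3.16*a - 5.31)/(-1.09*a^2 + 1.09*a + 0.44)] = (-3.1719*a^2 - 11.3558*a + 4.3975)/(1.1881*a^4 - 2.3762*a^3 + 0.2289*a^2 + 0.9592*a + 0.1936)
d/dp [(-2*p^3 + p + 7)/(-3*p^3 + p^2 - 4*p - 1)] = (-2*p^4 + 22*p^3 + 68*p^2 - 14*p + 27)/(9*p^6 - 6*p^5 + 25*p^4 - 2*p^3 + 14*p^2 + 8*p + 1)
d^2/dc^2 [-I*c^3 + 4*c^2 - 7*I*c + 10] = -6*I*c + 8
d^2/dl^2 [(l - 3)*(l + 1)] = 2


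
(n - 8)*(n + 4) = n^2 - 4*n - 32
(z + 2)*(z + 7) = z^2 + 9*z + 14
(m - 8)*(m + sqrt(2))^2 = m^3 - 8*m^2 + 2*sqrt(2)*m^2 - 16*sqrt(2)*m + 2*m - 16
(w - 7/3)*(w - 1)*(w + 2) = w^3 - 4*w^2/3 - 13*w/3 + 14/3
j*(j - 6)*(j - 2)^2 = j^4 - 10*j^3 + 28*j^2 - 24*j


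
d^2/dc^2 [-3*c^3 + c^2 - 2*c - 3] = 2 - 18*c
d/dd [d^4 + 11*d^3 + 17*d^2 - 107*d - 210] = 4*d^3 + 33*d^2 + 34*d - 107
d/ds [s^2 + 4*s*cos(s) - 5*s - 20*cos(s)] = -4*s*sin(s) + 2*s + 20*sin(s) + 4*cos(s) - 5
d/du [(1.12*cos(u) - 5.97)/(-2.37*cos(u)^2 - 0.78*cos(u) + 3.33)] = (-2.6544*cos(u)^2 + 28.2978*cos(u) + 0.927)*sin(u)/(5.6169*cos(u)^4 + 3.6972*cos(u)^3 - 15.1758*cos(u)^2 - 5.1948*cos(u) + 11.0889)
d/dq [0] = 0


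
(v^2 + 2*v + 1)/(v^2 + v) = (v + 1)/v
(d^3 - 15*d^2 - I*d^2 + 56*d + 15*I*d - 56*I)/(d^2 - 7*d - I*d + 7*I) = d - 8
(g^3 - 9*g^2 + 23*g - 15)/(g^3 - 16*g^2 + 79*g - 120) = (g - 1)/(g - 8)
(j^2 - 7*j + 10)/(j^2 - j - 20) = (j - 2)/(j + 4)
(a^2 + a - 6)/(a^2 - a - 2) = (a + 3)/(a + 1)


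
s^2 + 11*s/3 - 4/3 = (s - 1/3)*(s + 4)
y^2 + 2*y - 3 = (y - 1)*(y + 3)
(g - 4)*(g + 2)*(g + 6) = g^3 + 4*g^2 - 20*g - 48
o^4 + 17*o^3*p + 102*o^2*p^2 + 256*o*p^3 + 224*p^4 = (o + 2*p)*(o + 4*p)^2*(o + 7*p)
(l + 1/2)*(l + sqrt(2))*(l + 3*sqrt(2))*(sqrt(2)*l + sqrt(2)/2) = sqrt(2)*l^4 + sqrt(2)*l^3 + 8*l^3 + 8*l^2 + 25*sqrt(2)*l^2/4 + 2*l + 6*sqrt(2)*l + 3*sqrt(2)/2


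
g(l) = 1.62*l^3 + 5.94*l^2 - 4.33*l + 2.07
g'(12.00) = 838.07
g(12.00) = 3604.83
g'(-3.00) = 3.77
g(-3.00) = 24.78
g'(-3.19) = 7.23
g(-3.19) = 23.74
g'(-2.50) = -3.66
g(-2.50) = 24.71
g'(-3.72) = 18.73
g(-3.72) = 16.98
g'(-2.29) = -6.05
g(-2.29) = 23.68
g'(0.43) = 1.68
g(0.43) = 1.44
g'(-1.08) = -11.49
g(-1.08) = 11.63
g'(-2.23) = -6.65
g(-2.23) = 23.30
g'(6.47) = 275.98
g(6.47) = 661.47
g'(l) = 4.86*l^2 + 11.88*l - 4.33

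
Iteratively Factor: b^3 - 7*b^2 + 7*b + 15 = (b + 1)*(b^2 - 8*b + 15) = (b - 5)*(b + 1)*(b - 3)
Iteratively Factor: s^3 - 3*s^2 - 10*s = (s + 2)*(s^2 - 5*s) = (s - 5)*(s + 2)*(s)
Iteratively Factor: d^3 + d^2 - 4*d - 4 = (d + 2)*(d^2 - d - 2) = (d + 1)*(d + 2)*(d - 2)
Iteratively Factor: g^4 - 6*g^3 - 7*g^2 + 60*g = (g - 5)*(g^3 - g^2 - 12*g) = g*(g - 5)*(g^2 - g - 12) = g*(g - 5)*(g + 3)*(g - 4)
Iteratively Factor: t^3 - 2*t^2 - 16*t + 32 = (t - 2)*(t^2 - 16) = (t - 2)*(t + 4)*(t - 4)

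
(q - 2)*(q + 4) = q^2 + 2*q - 8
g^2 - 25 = (g - 5)*(g + 5)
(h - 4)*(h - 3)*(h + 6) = h^3 - h^2 - 30*h + 72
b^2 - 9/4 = (b - 3/2)*(b + 3/2)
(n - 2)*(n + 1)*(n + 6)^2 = n^4 + 11*n^3 + 22*n^2 - 60*n - 72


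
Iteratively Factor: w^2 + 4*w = (w + 4)*(w)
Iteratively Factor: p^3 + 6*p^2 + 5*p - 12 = (p + 3)*(p^2 + 3*p - 4) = (p + 3)*(p + 4)*(p - 1)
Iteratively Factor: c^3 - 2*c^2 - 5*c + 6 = (c + 2)*(c^2 - 4*c + 3) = (c - 1)*(c + 2)*(c - 3)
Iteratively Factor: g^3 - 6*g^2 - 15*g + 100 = (g - 5)*(g^2 - g - 20) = (g - 5)^2*(g + 4)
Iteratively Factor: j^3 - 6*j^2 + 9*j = (j)*(j^2 - 6*j + 9) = j*(j - 3)*(j - 3)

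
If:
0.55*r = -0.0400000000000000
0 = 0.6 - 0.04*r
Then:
No Solution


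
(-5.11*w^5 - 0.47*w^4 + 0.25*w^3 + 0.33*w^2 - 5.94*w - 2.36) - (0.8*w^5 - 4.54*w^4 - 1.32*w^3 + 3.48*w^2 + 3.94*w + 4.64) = -5.91*w^5 + 4.07*w^4 + 1.57*w^3 - 3.15*w^2 - 9.88*w - 7.0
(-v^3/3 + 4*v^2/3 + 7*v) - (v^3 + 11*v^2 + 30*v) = -4*v^3/3 - 29*v^2/3 - 23*v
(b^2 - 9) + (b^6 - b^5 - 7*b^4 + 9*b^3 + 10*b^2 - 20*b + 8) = b^6 - b^5 - 7*b^4 + 9*b^3 + 11*b^2 - 20*b - 1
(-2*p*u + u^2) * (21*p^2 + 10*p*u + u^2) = -42*p^3*u + p^2*u^2 + 8*p*u^3 + u^4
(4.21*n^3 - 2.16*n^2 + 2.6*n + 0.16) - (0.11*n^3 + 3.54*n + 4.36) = 4.1*n^3 - 2.16*n^2 - 0.94*n - 4.2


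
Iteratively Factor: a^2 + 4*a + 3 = (a + 3)*(a + 1)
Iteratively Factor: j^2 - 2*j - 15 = (j + 3)*(j - 5)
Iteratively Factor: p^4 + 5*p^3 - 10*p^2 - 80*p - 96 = (p + 3)*(p^3 + 2*p^2 - 16*p - 32) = (p + 2)*(p + 3)*(p^2 - 16) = (p - 4)*(p + 2)*(p + 3)*(p + 4)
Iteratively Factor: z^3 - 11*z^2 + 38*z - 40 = (z - 4)*(z^2 - 7*z + 10) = (z - 5)*(z - 4)*(z - 2)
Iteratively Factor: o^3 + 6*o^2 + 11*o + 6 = (o + 1)*(o^2 + 5*o + 6) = (o + 1)*(o + 3)*(o + 2)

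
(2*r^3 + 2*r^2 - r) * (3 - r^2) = -2*r^5 - 2*r^4 + 7*r^3 + 6*r^2 - 3*r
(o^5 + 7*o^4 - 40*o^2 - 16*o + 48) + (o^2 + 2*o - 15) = o^5 + 7*o^4 - 39*o^2 - 14*o + 33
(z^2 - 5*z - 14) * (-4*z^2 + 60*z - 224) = -4*z^4 + 80*z^3 - 468*z^2 + 280*z + 3136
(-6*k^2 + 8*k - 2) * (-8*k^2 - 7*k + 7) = 48*k^4 - 22*k^3 - 82*k^2 + 70*k - 14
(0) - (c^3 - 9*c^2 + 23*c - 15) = -c^3 + 9*c^2 - 23*c + 15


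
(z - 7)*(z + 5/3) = z^2 - 16*z/3 - 35/3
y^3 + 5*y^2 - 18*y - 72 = (y - 4)*(y + 3)*(y + 6)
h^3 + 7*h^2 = h^2*(h + 7)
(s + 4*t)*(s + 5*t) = s^2 + 9*s*t + 20*t^2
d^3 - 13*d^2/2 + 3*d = d*(d - 6)*(d - 1/2)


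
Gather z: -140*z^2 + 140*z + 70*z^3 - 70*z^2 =70*z^3 - 210*z^2 + 140*z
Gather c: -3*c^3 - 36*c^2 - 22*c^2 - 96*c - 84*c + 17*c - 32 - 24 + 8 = -3*c^3 - 58*c^2 - 163*c - 48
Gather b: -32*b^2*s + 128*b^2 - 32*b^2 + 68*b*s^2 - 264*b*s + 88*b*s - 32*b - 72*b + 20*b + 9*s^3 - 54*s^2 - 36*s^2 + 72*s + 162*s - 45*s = b^2*(96 - 32*s) + b*(68*s^2 - 176*s - 84) + 9*s^3 - 90*s^2 + 189*s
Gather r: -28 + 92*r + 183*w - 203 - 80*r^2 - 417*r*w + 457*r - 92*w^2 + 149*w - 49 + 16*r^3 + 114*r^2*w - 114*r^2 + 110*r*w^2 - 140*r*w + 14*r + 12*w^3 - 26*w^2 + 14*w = 16*r^3 + r^2*(114*w - 194) + r*(110*w^2 - 557*w + 563) + 12*w^3 - 118*w^2 + 346*w - 280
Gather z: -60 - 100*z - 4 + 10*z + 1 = -90*z - 63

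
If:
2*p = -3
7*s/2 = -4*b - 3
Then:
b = -7*s/8 - 3/4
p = -3/2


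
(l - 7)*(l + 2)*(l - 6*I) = l^3 - 5*l^2 - 6*I*l^2 - 14*l + 30*I*l + 84*I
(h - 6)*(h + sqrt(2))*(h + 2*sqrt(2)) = h^3 - 6*h^2 + 3*sqrt(2)*h^2 - 18*sqrt(2)*h + 4*h - 24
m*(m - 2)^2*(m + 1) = m^4 - 3*m^3 + 4*m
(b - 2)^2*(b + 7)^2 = b^4 + 10*b^3 - 3*b^2 - 140*b + 196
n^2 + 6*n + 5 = (n + 1)*(n + 5)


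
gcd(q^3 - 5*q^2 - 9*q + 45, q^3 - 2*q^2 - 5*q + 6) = q - 3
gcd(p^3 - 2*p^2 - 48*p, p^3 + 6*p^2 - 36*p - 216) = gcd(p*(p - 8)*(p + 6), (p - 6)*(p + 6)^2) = p + 6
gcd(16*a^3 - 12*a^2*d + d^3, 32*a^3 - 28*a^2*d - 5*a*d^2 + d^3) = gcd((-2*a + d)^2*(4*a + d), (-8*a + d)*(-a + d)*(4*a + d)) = 4*a + d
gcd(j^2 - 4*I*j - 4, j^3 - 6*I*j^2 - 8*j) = j - 2*I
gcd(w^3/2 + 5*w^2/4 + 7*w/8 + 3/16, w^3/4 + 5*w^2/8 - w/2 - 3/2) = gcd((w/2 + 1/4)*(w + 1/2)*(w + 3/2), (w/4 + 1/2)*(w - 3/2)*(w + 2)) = 1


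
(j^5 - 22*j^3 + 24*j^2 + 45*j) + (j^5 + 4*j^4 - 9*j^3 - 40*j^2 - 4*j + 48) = 2*j^5 + 4*j^4 - 31*j^3 - 16*j^2 + 41*j + 48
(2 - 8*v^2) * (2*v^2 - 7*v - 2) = -16*v^4 + 56*v^3 + 20*v^2 - 14*v - 4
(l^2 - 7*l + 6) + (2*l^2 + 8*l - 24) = 3*l^2 + l - 18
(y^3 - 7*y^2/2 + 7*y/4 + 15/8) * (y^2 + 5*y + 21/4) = y^5 + 3*y^4/2 - 21*y^3/2 - 31*y^2/4 + 297*y/16 + 315/32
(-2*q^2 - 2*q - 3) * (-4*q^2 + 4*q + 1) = 8*q^4 + 2*q^2 - 14*q - 3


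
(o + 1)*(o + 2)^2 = o^3 + 5*o^2 + 8*o + 4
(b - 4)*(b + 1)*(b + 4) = b^3 + b^2 - 16*b - 16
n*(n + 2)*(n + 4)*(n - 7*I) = n^4 + 6*n^3 - 7*I*n^3 + 8*n^2 - 42*I*n^2 - 56*I*n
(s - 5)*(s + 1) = s^2 - 4*s - 5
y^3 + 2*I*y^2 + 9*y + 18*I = (y - 3*I)*(y + 2*I)*(y + 3*I)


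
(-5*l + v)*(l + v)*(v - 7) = -5*l^2*v + 35*l^2 - 4*l*v^2 + 28*l*v + v^3 - 7*v^2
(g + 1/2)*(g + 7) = g^2 + 15*g/2 + 7/2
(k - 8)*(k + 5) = k^2 - 3*k - 40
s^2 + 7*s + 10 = (s + 2)*(s + 5)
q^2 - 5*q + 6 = (q - 3)*(q - 2)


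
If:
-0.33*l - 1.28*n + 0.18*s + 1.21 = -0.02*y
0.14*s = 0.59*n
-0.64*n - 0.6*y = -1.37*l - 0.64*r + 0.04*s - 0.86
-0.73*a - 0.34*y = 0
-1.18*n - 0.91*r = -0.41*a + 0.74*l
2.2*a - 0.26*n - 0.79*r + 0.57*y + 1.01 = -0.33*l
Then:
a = -31.11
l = 29.79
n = -13.97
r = -20.13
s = -58.87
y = 66.80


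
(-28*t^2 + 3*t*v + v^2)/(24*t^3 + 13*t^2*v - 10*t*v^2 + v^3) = (-28*t^2 + 3*t*v + v^2)/(24*t^3 + 13*t^2*v - 10*t*v^2 + v^3)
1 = 1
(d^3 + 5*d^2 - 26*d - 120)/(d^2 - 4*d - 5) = (d^2 + 10*d + 24)/(d + 1)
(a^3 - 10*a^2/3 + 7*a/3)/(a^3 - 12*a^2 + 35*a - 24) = a*(3*a - 7)/(3*(a^2 - 11*a + 24))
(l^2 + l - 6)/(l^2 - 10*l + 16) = (l + 3)/(l - 8)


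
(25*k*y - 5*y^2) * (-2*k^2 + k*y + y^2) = -50*k^3*y + 35*k^2*y^2 + 20*k*y^3 - 5*y^4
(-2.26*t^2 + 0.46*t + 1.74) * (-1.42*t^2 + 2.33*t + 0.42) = 3.2092*t^4 - 5.919*t^3 - 2.3482*t^2 + 4.2474*t + 0.7308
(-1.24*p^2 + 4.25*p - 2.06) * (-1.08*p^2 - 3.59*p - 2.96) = 1.3392*p^4 - 0.1384*p^3 - 9.3623*p^2 - 5.1846*p + 6.0976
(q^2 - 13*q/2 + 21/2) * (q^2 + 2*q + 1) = q^4 - 9*q^3/2 - 3*q^2/2 + 29*q/2 + 21/2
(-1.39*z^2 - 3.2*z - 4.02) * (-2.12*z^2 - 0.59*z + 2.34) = 2.9468*z^4 + 7.6041*z^3 + 7.1578*z^2 - 5.1162*z - 9.4068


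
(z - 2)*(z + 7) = z^2 + 5*z - 14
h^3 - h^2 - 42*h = h*(h - 7)*(h + 6)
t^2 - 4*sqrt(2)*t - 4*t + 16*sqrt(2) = (t - 4)*(t - 4*sqrt(2))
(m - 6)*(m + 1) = m^2 - 5*m - 6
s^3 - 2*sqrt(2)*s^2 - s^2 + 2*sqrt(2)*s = s*(s - 1)*(s - 2*sqrt(2))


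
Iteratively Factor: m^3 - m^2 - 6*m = (m + 2)*(m^2 - 3*m) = (m - 3)*(m + 2)*(m)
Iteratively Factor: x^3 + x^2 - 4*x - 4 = (x + 1)*(x^2 - 4) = (x - 2)*(x + 1)*(x + 2)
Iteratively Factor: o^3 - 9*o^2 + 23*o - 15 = (o - 3)*(o^2 - 6*o + 5) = (o - 3)*(o - 1)*(o - 5)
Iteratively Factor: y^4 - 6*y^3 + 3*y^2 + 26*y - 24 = (y - 3)*(y^3 - 3*y^2 - 6*y + 8) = (y - 3)*(y + 2)*(y^2 - 5*y + 4) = (y - 4)*(y - 3)*(y + 2)*(y - 1)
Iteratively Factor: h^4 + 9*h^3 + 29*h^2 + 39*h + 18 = (h + 3)*(h^3 + 6*h^2 + 11*h + 6) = (h + 2)*(h + 3)*(h^2 + 4*h + 3) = (h + 2)*(h + 3)^2*(h + 1)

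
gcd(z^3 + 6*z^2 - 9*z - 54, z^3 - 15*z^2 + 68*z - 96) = z - 3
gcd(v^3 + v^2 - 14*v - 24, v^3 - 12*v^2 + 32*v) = v - 4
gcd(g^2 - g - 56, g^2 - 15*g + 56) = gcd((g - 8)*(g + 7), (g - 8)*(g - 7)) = g - 8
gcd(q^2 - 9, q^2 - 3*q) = q - 3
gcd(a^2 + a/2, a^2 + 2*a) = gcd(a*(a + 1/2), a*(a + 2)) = a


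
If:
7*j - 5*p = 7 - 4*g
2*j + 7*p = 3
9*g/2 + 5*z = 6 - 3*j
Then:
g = 108/121 - 590*z/363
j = 280*z/363 + 80/121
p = 29/121 - 80*z/363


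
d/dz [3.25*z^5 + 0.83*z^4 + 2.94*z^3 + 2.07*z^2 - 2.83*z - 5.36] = 16.25*z^4 + 3.32*z^3 + 8.82*z^2 + 4.14*z - 2.83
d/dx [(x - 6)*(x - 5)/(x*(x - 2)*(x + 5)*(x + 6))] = 2*(-x^5 + 12*x^4 + 39*x^3 - 391*x^2 - 240*x + 900)/(x^2*(x^6 + 18*x^5 + 97*x^4 + 24*x^3 - 1016*x^2 - 960*x + 3600))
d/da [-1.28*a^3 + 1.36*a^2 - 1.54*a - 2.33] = -3.84*a^2 + 2.72*a - 1.54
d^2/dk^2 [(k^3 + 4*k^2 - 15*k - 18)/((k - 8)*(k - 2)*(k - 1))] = 2*(15*k^6 - 123*k^5 + 171*k^4 + 2251*k^3 - 12738*k^2 + 23268*k - 14216)/(k^9 - 33*k^8 + 441*k^7 - 3095*k^6 + 12522*k^5 - 30612*k^4 + 45800*k^3 - 40896*k^2 + 19968*k - 4096)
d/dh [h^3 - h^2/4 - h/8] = 3*h^2 - h/2 - 1/8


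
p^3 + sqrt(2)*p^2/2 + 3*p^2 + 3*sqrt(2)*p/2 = p*(p + 3)*(p + sqrt(2)/2)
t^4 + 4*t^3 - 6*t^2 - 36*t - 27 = (t - 3)*(t + 1)*(t + 3)^2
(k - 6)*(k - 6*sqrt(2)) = k^2 - 6*sqrt(2)*k - 6*k + 36*sqrt(2)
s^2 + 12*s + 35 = (s + 5)*(s + 7)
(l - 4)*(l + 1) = l^2 - 3*l - 4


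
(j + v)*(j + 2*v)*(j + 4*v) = j^3 + 7*j^2*v + 14*j*v^2 + 8*v^3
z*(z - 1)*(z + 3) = z^3 + 2*z^2 - 3*z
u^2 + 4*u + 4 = (u + 2)^2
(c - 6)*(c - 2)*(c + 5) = c^3 - 3*c^2 - 28*c + 60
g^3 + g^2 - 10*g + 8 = (g - 2)*(g - 1)*(g + 4)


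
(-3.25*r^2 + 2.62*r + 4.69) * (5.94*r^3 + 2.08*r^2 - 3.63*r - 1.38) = -19.305*r^5 + 8.8028*r^4 + 45.1057*r^3 + 4.7296*r^2 - 20.6403*r - 6.4722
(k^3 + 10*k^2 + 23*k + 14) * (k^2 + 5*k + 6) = k^5 + 15*k^4 + 79*k^3 + 189*k^2 + 208*k + 84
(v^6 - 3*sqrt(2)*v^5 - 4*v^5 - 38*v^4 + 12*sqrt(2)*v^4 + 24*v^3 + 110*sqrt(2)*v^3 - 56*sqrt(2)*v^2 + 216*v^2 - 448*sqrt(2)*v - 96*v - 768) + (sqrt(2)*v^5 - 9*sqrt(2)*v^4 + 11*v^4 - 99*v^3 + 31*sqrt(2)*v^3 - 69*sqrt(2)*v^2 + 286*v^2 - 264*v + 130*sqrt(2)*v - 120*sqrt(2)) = v^6 - 4*v^5 - 2*sqrt(2)*v^5 - 27*v^4 + 3*sqrt(2)*v^4 - 75*v^3 + 141*sqrt(2)*v^3 - 125*sqrt(2)*v^2 + 502*v^2 - 318*sqrt(2)*v - 360*v - 768 - 120*sqrt(2)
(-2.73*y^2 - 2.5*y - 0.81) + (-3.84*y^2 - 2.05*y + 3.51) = -6.57*y^2 - 4.55*y + 2.7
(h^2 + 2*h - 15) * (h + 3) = h^3 + 5*h^2 - 9*h - 45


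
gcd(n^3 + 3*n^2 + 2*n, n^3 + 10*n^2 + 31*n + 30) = n + 2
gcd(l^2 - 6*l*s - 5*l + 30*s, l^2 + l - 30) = l - 5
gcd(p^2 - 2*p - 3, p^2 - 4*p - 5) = p + 1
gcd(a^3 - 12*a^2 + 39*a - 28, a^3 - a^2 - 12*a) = a - 4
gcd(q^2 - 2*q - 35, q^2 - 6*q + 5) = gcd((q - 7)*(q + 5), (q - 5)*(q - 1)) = 1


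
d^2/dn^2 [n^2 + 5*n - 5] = 2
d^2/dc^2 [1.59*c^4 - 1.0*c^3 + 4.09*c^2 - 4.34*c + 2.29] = 19.08*c^2 - 6.0*c + 8.18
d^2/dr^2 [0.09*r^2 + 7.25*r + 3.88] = 0.180000000000000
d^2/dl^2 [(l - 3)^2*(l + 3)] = 6*l - 6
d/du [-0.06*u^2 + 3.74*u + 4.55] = 3.74 - 0.12*u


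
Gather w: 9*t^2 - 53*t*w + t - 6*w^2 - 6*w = 9*t^2 + t - 6*w^2 + w*(-53*t - 6)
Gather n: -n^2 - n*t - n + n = -n^2 - n*t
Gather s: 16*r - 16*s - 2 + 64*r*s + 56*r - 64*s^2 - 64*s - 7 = 72*r - 64*s^2 + s*(64*r - 80) - 9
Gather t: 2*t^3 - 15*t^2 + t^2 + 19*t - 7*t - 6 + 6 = 2*t^3 - 14*t^2 + 12*t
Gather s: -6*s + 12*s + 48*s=54*s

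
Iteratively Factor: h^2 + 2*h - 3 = (h - 1)*(h + 3)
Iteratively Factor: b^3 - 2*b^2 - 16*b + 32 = (b + 4)*(b^2 - 6*b + 8) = (b - 2)*(b + 4)*(b - 4)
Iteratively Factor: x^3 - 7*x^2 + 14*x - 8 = (x - 4)*(x^2 - 3*x + 2) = (x - 4)*(x - 2)*(x - 1)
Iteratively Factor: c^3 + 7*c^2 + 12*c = (c + 3)*(c^2 + 4*c) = (c + 3)*(c + 4)*(c)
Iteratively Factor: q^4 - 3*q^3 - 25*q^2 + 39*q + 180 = (q + 3)*(q^3 - 6*q^2 - 7*q + 60) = (q + 3)^2*(q^2 - 9*q + 20) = (q - 4)*(q + 3)^2*(q - 5)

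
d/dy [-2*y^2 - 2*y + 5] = -4*y - 2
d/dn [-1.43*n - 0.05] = -1.43000000000000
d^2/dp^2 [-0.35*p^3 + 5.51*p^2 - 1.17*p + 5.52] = 11.02 - 2.1*p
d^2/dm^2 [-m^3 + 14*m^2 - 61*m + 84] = 28 - 6*m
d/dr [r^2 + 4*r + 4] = 2*r + 4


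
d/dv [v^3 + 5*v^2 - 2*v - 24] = 3*v^2 + 10*v - 2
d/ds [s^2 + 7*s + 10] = 2*s + 7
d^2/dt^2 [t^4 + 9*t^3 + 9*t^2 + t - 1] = 12*t^2 + 54*t + 18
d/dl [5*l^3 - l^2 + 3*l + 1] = 15*l^2 - 2*l + 3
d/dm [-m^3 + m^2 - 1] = m*(2 - 3*m)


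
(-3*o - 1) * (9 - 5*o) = 15*o^2 - 22*o - 9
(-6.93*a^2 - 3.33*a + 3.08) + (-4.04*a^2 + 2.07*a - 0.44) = -10.97*a^2 - 1.26*a + 2.64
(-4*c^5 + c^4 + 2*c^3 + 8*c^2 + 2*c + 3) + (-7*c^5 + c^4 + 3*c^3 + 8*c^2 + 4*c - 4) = -11*c^5 + 2*c^4 + 5*c^3 + 16*c^2 + 6*c - 1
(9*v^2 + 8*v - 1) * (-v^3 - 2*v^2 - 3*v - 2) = -9*v^5 - 26*v^4 - 42*v^3 - 40*v^2 - 13*v + 2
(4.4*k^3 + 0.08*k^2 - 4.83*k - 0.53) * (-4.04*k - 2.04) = -17.776*k^4 - 9.2992*k^3 + 19.35*k^2 + 11.9944*k + 1.0812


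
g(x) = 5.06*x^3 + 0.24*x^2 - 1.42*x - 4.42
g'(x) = 15.18*x^2 + 0.48*x - 1.42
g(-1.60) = -22.26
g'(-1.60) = 36.67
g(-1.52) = -19.48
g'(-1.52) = 32.92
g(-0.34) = -4.11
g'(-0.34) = 0.17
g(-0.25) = -4.13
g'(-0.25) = -0.59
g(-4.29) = -393.42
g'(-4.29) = 275.90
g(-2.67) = -95.23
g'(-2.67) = 105.52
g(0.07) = -4.52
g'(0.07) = -1.31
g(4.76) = 539.98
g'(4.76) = 344.81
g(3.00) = 130.10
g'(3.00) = 136.64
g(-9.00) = -3660.94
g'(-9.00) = 1223.84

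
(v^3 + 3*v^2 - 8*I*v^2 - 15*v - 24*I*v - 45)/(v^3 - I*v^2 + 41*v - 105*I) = (v + 3)/(v + 7*I)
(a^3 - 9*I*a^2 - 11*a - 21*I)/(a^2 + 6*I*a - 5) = (a^2 - 10*I*a - 21)/(a + 5*I)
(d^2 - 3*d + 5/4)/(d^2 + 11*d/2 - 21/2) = (4*d^2 - 12*d + 5)/(2*(2*d^2 + 11*d - 21))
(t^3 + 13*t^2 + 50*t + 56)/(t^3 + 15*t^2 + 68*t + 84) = (t + 4)/(t + 6)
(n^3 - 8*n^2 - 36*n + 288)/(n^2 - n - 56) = (n^2 - 36)/(n + 7)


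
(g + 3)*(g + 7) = g^2 + 10*g + 21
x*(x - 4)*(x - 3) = x^3 - 7*x^2 + 12*x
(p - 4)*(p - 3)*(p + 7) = p^3 - 37*p + 84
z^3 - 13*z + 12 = (z - 3)*(z - 1)*(z + 4)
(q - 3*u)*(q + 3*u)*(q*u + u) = q^3*u + q^2*u - 9*q*u^3 - 9*u^3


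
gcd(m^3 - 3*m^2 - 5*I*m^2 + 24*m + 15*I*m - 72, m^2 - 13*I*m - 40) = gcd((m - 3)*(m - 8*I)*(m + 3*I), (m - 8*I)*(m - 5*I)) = m - 8*I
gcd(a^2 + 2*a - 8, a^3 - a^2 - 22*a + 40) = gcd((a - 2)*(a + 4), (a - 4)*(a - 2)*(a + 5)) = a - 2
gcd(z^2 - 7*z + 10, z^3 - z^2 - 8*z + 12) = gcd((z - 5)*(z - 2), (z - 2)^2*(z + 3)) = z - 2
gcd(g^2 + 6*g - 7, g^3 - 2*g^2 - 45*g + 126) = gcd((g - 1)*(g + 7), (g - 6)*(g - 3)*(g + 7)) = g + 7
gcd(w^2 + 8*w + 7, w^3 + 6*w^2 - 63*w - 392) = w + 7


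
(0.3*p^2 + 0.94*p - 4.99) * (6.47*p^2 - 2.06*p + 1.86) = 1.941*p^4 + 5.4638*p^3 - 33.6637*p^2 + 12.0278*p - 9.2814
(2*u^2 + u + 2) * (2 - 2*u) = -4*u^3 + 2*u^2 - 2*u + 4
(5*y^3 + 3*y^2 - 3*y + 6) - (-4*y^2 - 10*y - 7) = 5*y^3 + 7*y^2 + 7*y + 13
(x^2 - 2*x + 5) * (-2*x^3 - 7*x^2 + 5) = -2*x^5 - 3*x^4 + 4*x^3 - 30*x^2 - 10*x + 25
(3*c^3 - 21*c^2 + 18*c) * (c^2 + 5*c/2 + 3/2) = 3*c^5 - 27*c^4/2 - 30*c^3 + 27*c^2/2 + 27*c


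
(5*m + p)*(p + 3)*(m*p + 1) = 5*m^2*p^2 + 15*m^2*p + m*p^3 + 3*m*p^2 + 5*m*p + 15*m + p^2 + 3*p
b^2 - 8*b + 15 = (b - 5)*(b - 3)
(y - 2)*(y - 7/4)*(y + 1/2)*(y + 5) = y^4 + 7*y^3/4 - 117*y^2/8 + 79*y/8 + 35/4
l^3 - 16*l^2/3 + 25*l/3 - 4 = (l - 3)*(l - 4/3)*(l - 1)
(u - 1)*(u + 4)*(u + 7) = u^3 + 10*u^2 + 17*u - 28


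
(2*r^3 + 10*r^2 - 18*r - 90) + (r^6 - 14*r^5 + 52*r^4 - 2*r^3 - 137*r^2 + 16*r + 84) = r^6 - 14*r^5 + 52*r^4 - 127*r^2 - 2*r - 6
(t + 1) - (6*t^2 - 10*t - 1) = -6*t^2 + 11*t + 2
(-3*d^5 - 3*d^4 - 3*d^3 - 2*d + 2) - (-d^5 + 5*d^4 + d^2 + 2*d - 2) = -2*d^5 - 8*d^4 - 3*d^3 - d^2 - 4*d + 4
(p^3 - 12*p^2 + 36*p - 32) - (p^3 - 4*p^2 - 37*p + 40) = -8*p^2 + 73*p - 72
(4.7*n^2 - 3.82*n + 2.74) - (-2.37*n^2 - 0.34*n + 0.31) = 7.07*n^2 - 3.48*n + 2.43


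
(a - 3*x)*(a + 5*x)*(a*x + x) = a^3*x + 2*a^2*x^2 + a^2*x - 15*a*x^3 + 2*a*x^2 - 15*x^3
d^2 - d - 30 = (d - 6)*(d + 5)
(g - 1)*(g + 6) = g^2 + 5*g - 6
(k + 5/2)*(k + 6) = k^2 + 17*k/2 + 15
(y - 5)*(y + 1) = y^2 - 4*y - 5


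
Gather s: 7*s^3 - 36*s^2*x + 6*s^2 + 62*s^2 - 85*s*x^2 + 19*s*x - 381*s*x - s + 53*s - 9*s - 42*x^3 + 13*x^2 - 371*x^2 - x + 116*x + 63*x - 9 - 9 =7*s^3 + s^2*(68 - 36*x) + s*(-85*x^2 - 362*x + 43) - 42*x^3 - 358*x^2 + 178*x - 18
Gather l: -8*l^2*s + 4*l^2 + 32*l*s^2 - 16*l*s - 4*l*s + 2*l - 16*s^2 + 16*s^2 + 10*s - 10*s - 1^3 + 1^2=l^2*(4 - 8*s) + l*(32*s^2 - 20*s + 2)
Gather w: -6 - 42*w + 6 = -42*w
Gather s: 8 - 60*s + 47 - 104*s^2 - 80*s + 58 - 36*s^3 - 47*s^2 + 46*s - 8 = -36*s^3 - 151*s^2 - 94*s + 105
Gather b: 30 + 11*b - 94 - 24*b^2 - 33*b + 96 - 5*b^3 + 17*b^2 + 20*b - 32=-5*b^3 - 7*b^2 - 2*b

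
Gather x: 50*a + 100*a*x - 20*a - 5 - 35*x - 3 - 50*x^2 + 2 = 30*a - 50*x^2 + x*(100*a - 35) - 6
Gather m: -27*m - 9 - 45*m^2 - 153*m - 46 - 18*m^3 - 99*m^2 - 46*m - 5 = -18*m^3 - 144*m^2 - 226*m - 60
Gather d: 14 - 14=0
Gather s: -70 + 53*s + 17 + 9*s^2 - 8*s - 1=9*s^2 + 45*s - 54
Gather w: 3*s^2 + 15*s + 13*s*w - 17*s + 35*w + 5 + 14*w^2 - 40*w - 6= 3*s^2 - 2*s + 14*w^2 + w*(13*s - 5) - 1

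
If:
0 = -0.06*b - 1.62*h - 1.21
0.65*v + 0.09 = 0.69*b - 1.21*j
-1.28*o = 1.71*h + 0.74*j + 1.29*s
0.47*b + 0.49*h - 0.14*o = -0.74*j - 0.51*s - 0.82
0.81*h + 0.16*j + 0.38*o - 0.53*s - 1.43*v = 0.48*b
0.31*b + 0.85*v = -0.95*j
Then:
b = 0.05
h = -0.75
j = -0.09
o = 1.46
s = -0.40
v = 0.08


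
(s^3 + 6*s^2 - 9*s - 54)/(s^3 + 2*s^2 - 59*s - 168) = (s^2 + 3*s - 18)/(s^2 - s - 56)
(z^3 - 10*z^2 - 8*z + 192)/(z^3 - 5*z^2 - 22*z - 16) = (z^2 - 2*z - 24)/(z^2 + 3*z + 2)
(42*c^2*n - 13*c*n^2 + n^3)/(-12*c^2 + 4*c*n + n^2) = n*(42*c^2 - 13*c*n + n^2)/(-12*c^2 + 4*c*n + n^2)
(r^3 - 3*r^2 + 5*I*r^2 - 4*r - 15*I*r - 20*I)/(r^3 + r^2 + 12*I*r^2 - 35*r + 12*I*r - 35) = (r - 4)/(r + 7*I)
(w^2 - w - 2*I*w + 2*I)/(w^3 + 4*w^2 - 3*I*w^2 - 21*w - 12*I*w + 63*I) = (w^2 - w*(1 + 2*I) + 2*I)/(w^3 + w^2*(4 - 3*I) - 3*w*(7 + 4*I) + 63*I)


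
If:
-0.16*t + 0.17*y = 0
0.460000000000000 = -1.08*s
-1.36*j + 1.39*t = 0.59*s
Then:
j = 1.0859375*y + 0.184776688453159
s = -0.43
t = 1.0625*y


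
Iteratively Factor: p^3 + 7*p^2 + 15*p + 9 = (p + 3)*(p^2 + 4*p + 3) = (p + 1)*(p + 3)*(p + 3)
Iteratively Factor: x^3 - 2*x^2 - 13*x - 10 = (x - 5)*(x^2 + 3*x + 2) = (x - 5)*(x + 1)*(x + 2)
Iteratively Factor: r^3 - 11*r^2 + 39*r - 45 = (r - 5)*(r^2 - 6*r + 9) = (r - 5)*(r - 3)*(r - 3)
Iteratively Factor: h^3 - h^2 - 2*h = (h)*(h^2 - h - 2) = h*(h - 2)*(h + 1)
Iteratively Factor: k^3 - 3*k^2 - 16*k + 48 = (k - 4)*(k^2 + k - 12) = (k - 4)*(k + 4)*(k - 3)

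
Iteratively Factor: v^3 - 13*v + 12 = (v - 3)*(v^2 + 3*v - 4) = (v - 3)*(v - 1)*(v + 4)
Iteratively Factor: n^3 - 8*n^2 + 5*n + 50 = (n - 5)*(n^2 - 3*n - 10) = (n - 5)^2*(n + 2)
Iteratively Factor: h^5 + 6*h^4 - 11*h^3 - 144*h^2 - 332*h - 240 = (h + 4)*(h^4 + 2*h^3 - 19*h^2 - 68*h - 60) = (h - 5)*(h + 4)*(h^3 + 7*h^2 + 16*h + 12) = (h - 5)*(h + 2)*(h + 4)*(h^2 + 5*h + 6) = (h - 5)*(h + 2)^2*(h + 4)*(h + 3)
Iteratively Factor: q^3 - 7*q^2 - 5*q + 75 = (q - 5)*(q^2 - 2*q - 15) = (q - 5)^2*(q + 3)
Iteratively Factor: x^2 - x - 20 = (x + 4)*(x - 5)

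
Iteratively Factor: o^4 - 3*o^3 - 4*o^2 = (o - 4)*(o^3 + o^2) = o*(o - 4)*(o^2 + o) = o^2*(o - 4)*(o + 1)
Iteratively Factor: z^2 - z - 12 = (z + 3)*(z - 4)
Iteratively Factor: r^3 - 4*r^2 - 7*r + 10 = (r - 1)*(r^2 - 3*r - 10) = (r - 5)*(r - 1)*(r + 2)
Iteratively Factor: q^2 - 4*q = (q)*(q - 4)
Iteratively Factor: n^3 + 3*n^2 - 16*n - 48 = (n + 3)*(n^2 - 16) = (n + 3)*(n + 4)*(n - 4)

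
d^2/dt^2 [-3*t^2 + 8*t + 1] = -6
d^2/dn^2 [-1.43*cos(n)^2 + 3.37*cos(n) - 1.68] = -3.37*cos(n) + 2.86*cos(2*n)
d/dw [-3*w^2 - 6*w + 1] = -6*w - 6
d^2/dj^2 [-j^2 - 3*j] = -2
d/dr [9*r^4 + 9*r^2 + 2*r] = 36*r^3 + 18*r + 2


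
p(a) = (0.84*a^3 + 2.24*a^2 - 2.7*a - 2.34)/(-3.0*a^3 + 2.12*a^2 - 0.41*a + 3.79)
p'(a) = (2.52*a^2 + 4.48*a - 2.7)/(-3.0*a^3 + 2.12*a^2 - 0.41*a + 3.79) + (9.0*a^2 - 4.24*a + 0.41)*(0.84*a^3 + 2.24*a^2 - 2.7*a - 2.34)/(-3.0*a^3 + 2.12*a^2 - 0.41*a + 3.79)^2 = (-8.88178419700125e-16*a^5 + 8.50080000000001*a^4 - 16.8888*a^3 - 6.7036*a^2 + 26.9008*a - 11.1924)/(9.0*a^6 - 12.72*a^5 + 6.9544*a^4 - 24.4784*a^3 + 16.2377*a^2 - 3.1078*a + 14.3641)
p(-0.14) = -0.49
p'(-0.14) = -0.99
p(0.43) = -0.80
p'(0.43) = -0.14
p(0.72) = -0.81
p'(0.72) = 0.06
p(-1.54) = 0.20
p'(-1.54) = 0.10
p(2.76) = -0.56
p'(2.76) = 0.08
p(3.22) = -0.53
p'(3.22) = 0.06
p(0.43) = -0.80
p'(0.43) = -0.14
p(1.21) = -0.77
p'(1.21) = -0.13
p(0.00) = -0.62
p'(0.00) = -0.78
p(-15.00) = -0.22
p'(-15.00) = 0.00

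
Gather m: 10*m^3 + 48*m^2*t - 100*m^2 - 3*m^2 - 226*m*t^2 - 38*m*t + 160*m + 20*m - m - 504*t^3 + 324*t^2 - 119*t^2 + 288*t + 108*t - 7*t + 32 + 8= 10*m^3 + m^2*(48*t - 103) + m*(-226*t^2 - 38*t + 179) - 504*t^3 + 205*t^2 + 389*t + 40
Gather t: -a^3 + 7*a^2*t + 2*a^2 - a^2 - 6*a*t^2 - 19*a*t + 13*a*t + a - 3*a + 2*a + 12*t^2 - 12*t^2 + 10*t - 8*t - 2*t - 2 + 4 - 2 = -a^3 + a^2 - 6*a*t^2 + t*(7*a^2 - 6*a)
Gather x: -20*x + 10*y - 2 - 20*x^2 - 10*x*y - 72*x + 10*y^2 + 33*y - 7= -20*x^2 + x*(-10*y - 92) + 10*y^2 + 43*y - 9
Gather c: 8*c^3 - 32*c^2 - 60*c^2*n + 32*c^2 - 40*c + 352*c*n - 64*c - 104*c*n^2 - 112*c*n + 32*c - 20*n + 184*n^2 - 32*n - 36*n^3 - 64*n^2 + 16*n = 8*c^3 - 60*c^2*n + c*(-104*n^2 + 240*n - 72) - 36*n^3 + 120*n^2 - 36*n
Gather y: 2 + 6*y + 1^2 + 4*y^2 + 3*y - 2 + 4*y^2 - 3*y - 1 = 8*y^2 + 6*y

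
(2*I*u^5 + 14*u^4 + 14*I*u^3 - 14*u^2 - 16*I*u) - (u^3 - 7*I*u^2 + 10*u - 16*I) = 2*I*u^5 + 14*u^4 - u^3 + 14*I*u^3 - 14*u^2 + 7*I*u^2 - 10*u - 16*I*u + 16*I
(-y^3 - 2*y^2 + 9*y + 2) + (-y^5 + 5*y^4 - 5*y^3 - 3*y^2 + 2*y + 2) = -y^5 + 5*y^4 - 6*y^3 - 5*y^2 + 11*y + 4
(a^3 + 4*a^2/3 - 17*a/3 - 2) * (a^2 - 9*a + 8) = a^5 - 23*a^4/3 - 29*a^3/3 + 179*a^2/3 - 82*a/3 - 16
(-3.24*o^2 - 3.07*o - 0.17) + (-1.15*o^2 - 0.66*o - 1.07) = -4.39*o^2 - 3.73*o - 1.24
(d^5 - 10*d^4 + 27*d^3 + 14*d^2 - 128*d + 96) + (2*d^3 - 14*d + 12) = d^5 - 10*d^4 + 29*d^3 + 14*d^2 - 142*d + 108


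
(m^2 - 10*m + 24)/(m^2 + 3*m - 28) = (m - 6)/(m + 7)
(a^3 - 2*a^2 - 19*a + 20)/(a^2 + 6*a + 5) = (a^3 - 2*a^2 - 19*a + 20)/(a^2 + 6*a + 5)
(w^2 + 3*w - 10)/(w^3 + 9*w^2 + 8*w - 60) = 1/(w + 6)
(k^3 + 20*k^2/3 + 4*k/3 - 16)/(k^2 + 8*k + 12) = k - 4/3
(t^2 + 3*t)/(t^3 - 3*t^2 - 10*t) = (t + 3)/(t^2 - 3*t - 10)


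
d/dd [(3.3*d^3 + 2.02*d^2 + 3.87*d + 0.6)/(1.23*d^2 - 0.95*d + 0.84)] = (4.059*d^4 - 6.27*d^3 + 1.6369*d^2 + 1.9176*d + 3.8208)/(1.5129*d^4 - 2.337*d^3 + 2.9689*d^2 - 1.596*d + 0.7056)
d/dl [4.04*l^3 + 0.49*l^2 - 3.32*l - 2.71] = 12.12*l^2 + 0.98*l - 3.32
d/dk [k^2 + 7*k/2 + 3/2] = 2*k + 7/2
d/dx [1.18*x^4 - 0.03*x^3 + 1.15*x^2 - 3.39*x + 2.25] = 4.72*x^3 - 0.09*x^2 + 2.3*x - 3.39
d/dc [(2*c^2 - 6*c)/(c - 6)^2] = 18*(2 - c)/(c^3 - 18*c^2 + 108*c - 216)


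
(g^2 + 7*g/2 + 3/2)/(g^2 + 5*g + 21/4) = 2*(2*g^2 + 7*g + 3)/(4*g^2 + 20*g + 21)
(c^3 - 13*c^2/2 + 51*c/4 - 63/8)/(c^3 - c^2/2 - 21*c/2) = (c^2 - 3*c + 9/4)/(c*(c + 3))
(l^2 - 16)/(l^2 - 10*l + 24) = (l + 4)/(l - 6)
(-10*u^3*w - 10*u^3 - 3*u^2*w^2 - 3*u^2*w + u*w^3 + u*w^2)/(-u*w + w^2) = u*(10*u^2*w + 10*u^2 + 3*u*w^2 + 3*u*w - w^3 - w^2)/(w*(u - w))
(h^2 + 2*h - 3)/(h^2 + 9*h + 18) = (h - 1)/(h + 6)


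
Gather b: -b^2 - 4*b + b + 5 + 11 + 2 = -b^2 - 3*b + 18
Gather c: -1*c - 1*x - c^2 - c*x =-c^2 + c*(-x - 1) - x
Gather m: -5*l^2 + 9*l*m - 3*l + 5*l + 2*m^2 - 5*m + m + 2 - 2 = -5*l^2 + 2*l + 2*m^2 + m*(9*l - 4)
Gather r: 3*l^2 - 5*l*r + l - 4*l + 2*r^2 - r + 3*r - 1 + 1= 3*l^2 - 3*l + 2*r^2 + r*(2 - 5*l)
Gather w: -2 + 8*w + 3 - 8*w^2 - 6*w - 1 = -8*w^2 + 2*w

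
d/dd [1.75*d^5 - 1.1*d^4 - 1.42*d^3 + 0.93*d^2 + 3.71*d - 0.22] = 8.75*d^4 - 4.4*d^3 - 4.26*d^2 + 1.86*d + 3.71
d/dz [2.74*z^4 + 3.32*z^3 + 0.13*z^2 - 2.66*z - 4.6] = 10.96*z^3 + 9.96*z^2 + 0.26*z - 2.66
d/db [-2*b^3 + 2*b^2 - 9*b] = -6*b^2 + 4*b - 9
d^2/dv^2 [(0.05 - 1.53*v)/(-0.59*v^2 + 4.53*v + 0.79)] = ((13.9208 - 5.4162*v)*(-0.59*v^2 + 4.53*v + 0.79) - (1.18*v - 4.53)*(1.53*v - 0.05)*(2.36*v - 9.06))/(-0.59*v^2 + 4.53*v + 0.79)^3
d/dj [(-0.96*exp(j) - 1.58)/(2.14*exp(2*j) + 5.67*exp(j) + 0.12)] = (2.0544*exp(2*j) + 6.7624*exp(j) + 8.8434)*exp(j)/(4.5796*exp(4*j) + 24.2676*exp(3*j) + 32.6625*exp(2*j) + 1.3608*exp(j) + 0.0144)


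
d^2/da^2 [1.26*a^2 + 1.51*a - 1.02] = 2.52000000000000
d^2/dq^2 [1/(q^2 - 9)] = 6*(q^2 + 3)/(q^2 - 9)^3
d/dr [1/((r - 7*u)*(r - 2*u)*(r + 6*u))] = (-(r - 7*u)*(r - 2*u) - (r - 7*u)*(r + 6*u) - (r - 2*u)*(r + 6*u))/((r - 7*u)^2*(r - 2*u)^2*(r + 6*u)^2)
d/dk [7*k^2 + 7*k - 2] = 14*k + 7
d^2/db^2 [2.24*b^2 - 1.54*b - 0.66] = 4.48000000000000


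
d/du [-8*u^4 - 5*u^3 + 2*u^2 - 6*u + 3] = -32*u^3 - 15*u^2 + 4*u - 6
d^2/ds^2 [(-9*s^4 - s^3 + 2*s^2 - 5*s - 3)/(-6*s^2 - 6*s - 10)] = (81*s^6 + 243*s^5 + 648*s^4 + 1137*s^3 + 1566*s^2 - 69*s - 143)/(27*s^6 + 81*s^5 + 216*s^4 + 297*s^3 + 360*s^2 + 225*s + 125)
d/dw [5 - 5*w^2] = -10*w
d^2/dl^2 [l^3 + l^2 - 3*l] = 6*l + 2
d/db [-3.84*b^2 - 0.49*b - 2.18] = -7.68*b - 0.49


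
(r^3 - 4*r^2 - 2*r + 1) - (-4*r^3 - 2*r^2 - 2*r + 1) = 5*r^3 - 2*r^2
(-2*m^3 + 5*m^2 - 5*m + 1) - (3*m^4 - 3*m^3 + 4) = -3*m^4 + m^3 + 5*m^2 - 5*m - 3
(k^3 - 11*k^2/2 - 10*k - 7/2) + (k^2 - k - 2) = k^3 - 9*k^2/2 - 11*k - 11/2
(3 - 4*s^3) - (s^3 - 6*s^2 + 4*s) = -5*s^3 + 6*s^2 - 4*s + 3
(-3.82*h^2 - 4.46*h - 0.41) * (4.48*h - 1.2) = -17.1136*h^3 - 15.3968*h^2 + 3.5152*h + 0.492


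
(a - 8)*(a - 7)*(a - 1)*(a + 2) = a^4 - 14*a^3 + 39*a^2 + 86*a - 112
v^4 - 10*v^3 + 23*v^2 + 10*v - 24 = (v - 6)*(v - 4)*(v - 1)*(v + 1)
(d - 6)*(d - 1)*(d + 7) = d^3 - 43*d + 42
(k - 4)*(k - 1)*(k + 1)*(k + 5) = k^4 + k^3 - 21*k^2 - k + 20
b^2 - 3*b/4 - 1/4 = (b - 1)*(b + 1/4)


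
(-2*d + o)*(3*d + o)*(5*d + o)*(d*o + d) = -30*d^4*o - 30*d^4 - d^3*o^2 - d^3*o + 6*d^2*o^3 + 6*d^2*o^2 + d*o^4 + d*o^3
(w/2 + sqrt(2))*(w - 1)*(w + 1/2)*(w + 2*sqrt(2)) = w^4/2 - w^3/4 + 2*sqrt(2)*w^3 - sqrt(2)*w^2 + 15*w^2/4 - 2*w - sqrt(2)*w - 2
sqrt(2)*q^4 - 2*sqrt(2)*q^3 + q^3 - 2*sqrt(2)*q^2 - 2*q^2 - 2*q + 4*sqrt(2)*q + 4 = (q - 2)*(q - sqrt(2))*(q + sqrt(2))*(sqrt(2)*q + 1)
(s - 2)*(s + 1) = s^2 - s - 2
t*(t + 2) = t^2 + 2*t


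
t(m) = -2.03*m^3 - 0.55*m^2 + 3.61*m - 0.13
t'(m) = -6.09*m^2 - 1.1*m + 3.61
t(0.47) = 1.23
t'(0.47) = 1.75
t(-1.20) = -1.75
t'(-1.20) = -3.84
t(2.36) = -21.36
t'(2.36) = -32.90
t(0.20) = 0.55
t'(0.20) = 3.15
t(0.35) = 0.98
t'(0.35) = 2.48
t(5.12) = -268.53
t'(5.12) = -161.67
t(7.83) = -980.08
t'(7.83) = -378.37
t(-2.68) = 25.32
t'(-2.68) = -37.18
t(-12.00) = 3385.19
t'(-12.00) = -860.15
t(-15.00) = 6673.22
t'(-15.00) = -1350.14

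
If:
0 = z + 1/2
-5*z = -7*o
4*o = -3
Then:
No Solution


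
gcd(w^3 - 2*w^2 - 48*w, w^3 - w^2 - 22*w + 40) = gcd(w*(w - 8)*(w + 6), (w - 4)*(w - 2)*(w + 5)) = 1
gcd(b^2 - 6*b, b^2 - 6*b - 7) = 1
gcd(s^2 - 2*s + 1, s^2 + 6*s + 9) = 1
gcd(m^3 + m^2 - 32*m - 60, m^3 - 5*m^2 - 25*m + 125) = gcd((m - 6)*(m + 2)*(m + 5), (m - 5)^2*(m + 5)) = m + 5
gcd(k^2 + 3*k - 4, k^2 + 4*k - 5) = k - 1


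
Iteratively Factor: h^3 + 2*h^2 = (h + 2)*(h^2) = h*(h + 2)*(h)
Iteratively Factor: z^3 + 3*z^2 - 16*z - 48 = (z + 3)*(z^2 - 16) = (z - 4)*(z + 3)*(z + 4)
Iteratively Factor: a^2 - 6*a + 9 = (a - 3)*(a - 3)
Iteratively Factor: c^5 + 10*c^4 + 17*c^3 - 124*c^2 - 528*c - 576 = (c - 4)*(c^4 + 14*c^3 + 73*c^2 + 168*c + 144) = (c - 4)*(c + 3)*(c^3 + 11*c^2 + 40*c + 48) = (c - 4)*(c + 3)*(c + 4)*(c^2 + 7*c + 12) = (c - 4)*(c + 3)*(c + 4)^2*(c + 3)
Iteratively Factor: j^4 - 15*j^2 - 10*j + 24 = (j - 4)*(j^3 + 4*j^2 + j - 6) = (j - 4)*(j + 2)*(j^2 + 2*j - 3) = (j - 4)*(j - 1)*(j + 2)*(j + 3)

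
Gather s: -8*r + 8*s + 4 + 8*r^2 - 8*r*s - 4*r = 8*r^2 - 12*r + s*(8 - 8*r) + 4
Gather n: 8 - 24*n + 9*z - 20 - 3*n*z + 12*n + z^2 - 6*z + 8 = n*(-3*z - 12) + z^2 + 3*z - 4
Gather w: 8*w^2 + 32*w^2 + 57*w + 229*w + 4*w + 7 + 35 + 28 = 40*w^2 + 290*w + 70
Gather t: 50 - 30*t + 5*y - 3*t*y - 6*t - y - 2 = t*(-3*y - 36) + 4*y + 48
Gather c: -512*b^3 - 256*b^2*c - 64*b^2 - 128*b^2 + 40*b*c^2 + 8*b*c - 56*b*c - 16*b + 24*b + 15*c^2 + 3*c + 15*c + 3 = -512*b^3 - 192*b^2 + 8*b + c^2*(40*b + 15) + c*(-256*b^2 - 48*b + 18) + 3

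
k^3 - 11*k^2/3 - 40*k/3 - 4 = (k - 6)*(k + 1/3)*(k + 2)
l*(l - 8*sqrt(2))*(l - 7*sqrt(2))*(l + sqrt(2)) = l^4 - 14*sqrt(2)*l^3 + 82*l^2 + 112*sqrt(2)*l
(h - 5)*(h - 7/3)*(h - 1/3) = h^3 - 23*h^2/3 + 127*h/9 - 35/9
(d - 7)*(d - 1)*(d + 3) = d^3 - 5*d^2 - 17*d + 21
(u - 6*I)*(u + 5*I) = u^2 - I*u + 30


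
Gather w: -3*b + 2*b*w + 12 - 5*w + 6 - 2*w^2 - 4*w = -3*b - 2*w^2 + w*(2*b - 9) + 18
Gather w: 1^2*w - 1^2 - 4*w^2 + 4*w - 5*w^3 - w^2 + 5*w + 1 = -5*w^3 - 5*w^2 + 10*w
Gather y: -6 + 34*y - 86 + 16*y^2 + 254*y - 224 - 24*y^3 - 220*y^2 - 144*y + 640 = -24*y^3 - 204*y^2 + 144*y + 324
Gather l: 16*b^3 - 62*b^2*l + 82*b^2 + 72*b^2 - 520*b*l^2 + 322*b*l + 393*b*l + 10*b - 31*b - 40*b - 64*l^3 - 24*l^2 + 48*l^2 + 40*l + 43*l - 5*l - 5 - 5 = 16*b^3 + 154*b^2 - 61*b - 64*l^3 + l^2*(24 - 520*b) + l*(-62*b^2 + 715*b + 78) - 10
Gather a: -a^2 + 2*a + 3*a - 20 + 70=-a^2 + 5*a + 50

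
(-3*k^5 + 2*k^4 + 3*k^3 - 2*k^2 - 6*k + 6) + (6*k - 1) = -3*k^5 + 2*k^4 + 3*k^3 - 2*k^2 + 5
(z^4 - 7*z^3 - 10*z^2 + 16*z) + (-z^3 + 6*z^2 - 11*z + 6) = z^4 - 8*z^3 - 4*z^2 + 5*z + 6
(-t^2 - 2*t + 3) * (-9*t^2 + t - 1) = 9*t^4 + 17*t^3 - 28*t^2 + 5*t - 3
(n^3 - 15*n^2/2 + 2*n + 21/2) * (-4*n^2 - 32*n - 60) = -4*n^5 - 2*n^4 + 172*n^3 + 344*n^2 - 456*n - 630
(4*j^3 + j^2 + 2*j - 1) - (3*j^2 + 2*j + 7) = 4*j^3 - 2*j^2 - 8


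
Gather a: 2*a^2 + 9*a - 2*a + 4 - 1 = 2*a^2 + 7*a + 3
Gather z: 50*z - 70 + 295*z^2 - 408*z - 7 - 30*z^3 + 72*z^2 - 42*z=-30*z^3 + 367*z^2 - 400*z - 77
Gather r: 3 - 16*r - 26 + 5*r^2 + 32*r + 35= 5*r^2 + 16*r + 12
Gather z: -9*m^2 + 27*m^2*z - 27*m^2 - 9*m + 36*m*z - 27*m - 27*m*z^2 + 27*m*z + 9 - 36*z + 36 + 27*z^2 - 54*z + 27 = -36*m^2 - 36*m + z^2*(27 - 27*m) + z*(27*m^2 + 63*m - 90) + 72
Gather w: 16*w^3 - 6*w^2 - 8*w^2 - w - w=16*w^3 - 14*w^2 - 2*w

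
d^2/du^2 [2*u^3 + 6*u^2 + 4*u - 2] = 12*u + 12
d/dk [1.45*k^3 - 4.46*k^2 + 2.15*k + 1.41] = 4.35*k^2 - 8.92*k + 2.15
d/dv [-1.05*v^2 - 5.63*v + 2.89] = -2.1*v - 5.63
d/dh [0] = 0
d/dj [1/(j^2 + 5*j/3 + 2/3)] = 3*(-6*j - 5)/(3*j^2 + 5*j + 2)^2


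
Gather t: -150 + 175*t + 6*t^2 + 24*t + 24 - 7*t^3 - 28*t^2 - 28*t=-7*t^3 - 22*t^2 + 171*t - 126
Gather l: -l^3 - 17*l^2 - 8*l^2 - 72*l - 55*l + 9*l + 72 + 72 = -l^3 - 25*l^2 - 118*l + 144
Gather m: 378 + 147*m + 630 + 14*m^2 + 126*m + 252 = 14*m^2 + 273*m + 1260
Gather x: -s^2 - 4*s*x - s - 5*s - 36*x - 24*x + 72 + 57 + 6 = -s^2 - 6*s + x*(-4*s - 60) + 135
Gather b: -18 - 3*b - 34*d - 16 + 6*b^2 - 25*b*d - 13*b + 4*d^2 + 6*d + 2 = 6*b^2 + b*(-25*d - 16) + 4*d^2 - 28*d - 32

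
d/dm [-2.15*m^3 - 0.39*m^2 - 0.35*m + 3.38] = -6.45*m^2 - 0.78*m - 0.35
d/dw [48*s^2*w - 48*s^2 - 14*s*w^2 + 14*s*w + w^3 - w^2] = 48*s^2 - 28*s*w + 14*s + 3*w^2 - 2*w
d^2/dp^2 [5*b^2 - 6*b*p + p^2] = 2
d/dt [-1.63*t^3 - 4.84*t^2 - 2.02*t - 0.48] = -4.89*t^2 - 9.68*t - 2.02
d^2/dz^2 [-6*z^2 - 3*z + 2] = -12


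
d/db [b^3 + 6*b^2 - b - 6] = 3*b^2 + 12*b - 1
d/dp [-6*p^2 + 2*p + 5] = 2 - 12*p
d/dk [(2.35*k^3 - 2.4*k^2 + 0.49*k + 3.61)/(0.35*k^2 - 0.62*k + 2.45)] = (0.8225*k^4 - 2.914*k^3 + 18.589*k^2 - 14.287*k + 3.4387)/(0.1225*k^4 - 0.434*k^3 + 2.0994*k^2 - 3.038*k + 6.0025)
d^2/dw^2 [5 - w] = 0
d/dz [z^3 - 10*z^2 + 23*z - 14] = 3*z^2 - 20*z + 23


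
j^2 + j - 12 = (j - 3)*(j + 4)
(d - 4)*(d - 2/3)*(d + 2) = d^3 - 8*d^2/3 - 20*d/3 + 16/3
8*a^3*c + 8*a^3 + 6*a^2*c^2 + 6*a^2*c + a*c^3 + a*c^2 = (2*a + c)*(4*a + c)*(a*c + a)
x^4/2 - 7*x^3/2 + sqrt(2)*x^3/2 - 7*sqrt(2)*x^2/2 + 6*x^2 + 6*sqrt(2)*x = x*(x/2 + sqrt(2)/2)*(x - 4)*(x - 3)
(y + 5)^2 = y^2 + 10*y + 25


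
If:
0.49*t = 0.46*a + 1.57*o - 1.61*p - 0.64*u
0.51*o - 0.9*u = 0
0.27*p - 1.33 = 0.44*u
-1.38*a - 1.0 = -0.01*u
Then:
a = 0.0072463768115942*u - 0.72463768115942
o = 1.76470588235294*u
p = 1.62962962962963*u + 4.92592592592593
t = -0.999555377706638*u - 16.8654572940287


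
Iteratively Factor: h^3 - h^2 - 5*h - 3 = (h + 1)*(h^2 - 2*h - 3) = (h - 3)*(h + 1)*(h + 1)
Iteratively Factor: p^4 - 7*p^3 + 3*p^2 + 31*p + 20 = (p - 5)*(p^3 - 2*p^2 - 7*p - 4) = (p - 5)*(p - 4)*(p^2 + 2*p + 1) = (p - 5)*(p - 4)*(p + 1)*(p + 1)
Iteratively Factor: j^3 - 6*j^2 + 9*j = (j)*(j^2 - 6*j + 9) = j*(j - 3)*(j - 3)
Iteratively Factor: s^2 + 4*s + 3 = (s + 1)*(s + 3)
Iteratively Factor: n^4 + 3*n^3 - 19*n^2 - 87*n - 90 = (n - 5)*(n^3 + 8*n^2 + 21*n + 18) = (n - 5)*(n + 2)*(n^2 + 6*n + 9) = (n - 5)*(n + 2)*(n + 3)*(n + 3)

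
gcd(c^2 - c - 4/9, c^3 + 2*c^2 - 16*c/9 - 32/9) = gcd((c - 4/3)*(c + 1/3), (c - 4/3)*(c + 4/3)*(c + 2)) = c - 4/3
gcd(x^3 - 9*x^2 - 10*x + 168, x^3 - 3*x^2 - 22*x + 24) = x^2 - 2*x - 24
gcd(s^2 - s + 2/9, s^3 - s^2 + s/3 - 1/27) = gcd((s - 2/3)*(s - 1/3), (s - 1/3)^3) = s - 1/3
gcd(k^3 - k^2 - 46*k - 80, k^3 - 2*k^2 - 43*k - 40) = k^2 - 3*k - 40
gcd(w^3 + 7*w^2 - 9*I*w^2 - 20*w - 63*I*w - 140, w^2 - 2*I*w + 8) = w - 4*I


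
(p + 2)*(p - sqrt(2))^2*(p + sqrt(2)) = p^4 - sqrt(2)*p^3 + 2*p^3 - 2*sqrt(2)*p^2 - 2*p^2 - 4*p + 2*sqrt(2)*p + 4*sqrt(2)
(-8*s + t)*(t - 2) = -8*s*t + 16*s + t^2 - 2*t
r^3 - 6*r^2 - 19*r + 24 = (r - 8)*(r - 1)*(r + 3)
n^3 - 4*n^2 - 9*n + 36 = (n - 4)*(n - 3)*(n + 3)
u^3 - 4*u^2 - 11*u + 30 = (u - 5)*(u - 2)*(u + 3)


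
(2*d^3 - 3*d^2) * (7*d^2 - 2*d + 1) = 14*d^5 - 25*d^4 + 8*d^3 - 3*d^2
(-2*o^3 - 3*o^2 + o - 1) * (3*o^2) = -6*o^5 - 9*o^4 + 3*o^3 - 3*o^2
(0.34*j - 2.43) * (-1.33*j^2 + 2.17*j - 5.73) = -0.4522*j^3 + 3.9697*j^2 - 7.2213*j + 13.9239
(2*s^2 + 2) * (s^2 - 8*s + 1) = 2*s^4 - 16*s^3 + 4*s^2 - 16*s + 2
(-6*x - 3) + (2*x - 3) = -4*x - 6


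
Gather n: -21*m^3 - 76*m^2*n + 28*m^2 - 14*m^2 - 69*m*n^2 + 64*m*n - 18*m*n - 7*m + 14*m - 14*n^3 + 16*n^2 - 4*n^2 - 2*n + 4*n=-21*m^3 + 14*m^2 + 7*m - 14*n^3 + n^2*(12 - 69*m) + n*(-76*m^2 + 46*m + 2)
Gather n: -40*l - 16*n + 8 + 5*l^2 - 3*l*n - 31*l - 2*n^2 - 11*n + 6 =5*l^2 - 71*l - 2*n^2 + n*(-3*l - 27) + 14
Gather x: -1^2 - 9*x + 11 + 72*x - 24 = 63*x - 14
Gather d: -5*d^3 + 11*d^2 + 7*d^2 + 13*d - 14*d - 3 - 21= -5*d^3 + 18*d^2 - d - 24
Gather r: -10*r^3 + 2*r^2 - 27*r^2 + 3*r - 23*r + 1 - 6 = -10*r^3 - 25*r^2 - 20*r - 5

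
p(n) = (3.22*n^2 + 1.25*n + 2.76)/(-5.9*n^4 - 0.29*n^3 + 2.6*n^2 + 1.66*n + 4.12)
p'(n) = (6.44*n + 1.25)/(-5.9*n^4 - 0.29*n^3 + 2.6*n^2 + 1.66*n + 4.12) + (3.22*n^2 + 1.25*n + 2.76)*(23.6*n^3 + 0.87*n^2 - 5.2*n - 1.66)/(-5.9*n^4 - 0.29*n^3 + 2.6*n^2 + 1.66*n + 4.12)^2 = (37.996*n^5 + 23.0588*n^4 + 65.861*n^3 + 4.4964*n^2 + 12.1808*n + 0.568400000000001)/(34.81*n^8 + 3.422*n^7 - 30.5959*n^6 - 21.096*n^5 - 42.8188*n^4 + 6.2424*n^3 + 24.1796*n^2 + 13.6784*n + 16.9744)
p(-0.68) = 1.12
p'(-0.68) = -2.95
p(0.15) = 0.68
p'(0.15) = 0.14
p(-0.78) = 1.59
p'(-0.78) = -7.16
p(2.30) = -0.15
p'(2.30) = 0.18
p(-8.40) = -0.01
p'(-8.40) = -0.00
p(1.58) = -0.52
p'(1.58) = 1.33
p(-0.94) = 9.02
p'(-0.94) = -296.06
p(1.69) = -0.40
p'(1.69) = 0.86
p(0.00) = 0.67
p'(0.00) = 0.03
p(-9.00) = -0.01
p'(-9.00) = -0.00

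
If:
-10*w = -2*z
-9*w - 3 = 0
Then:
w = -1/3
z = -5/3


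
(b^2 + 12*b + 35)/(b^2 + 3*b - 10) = (b + 7)/(b - 2)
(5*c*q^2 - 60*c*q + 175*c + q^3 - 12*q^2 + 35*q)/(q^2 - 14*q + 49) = (5*c*q - 25*c + q^2 - 5*q)/(q - 7)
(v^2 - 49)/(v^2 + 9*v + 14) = (v - 7)/(v + 2)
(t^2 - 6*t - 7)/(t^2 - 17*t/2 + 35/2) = 2*(t^2 - 6*t - 7)/(2*t^2 - 17*t + 35)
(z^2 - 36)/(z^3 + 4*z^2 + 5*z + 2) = (z^2 - 36)/(z^3 + 4*z^2 + 5*z + 2)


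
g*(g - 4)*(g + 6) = g^3 + 2*g^2 - 24*g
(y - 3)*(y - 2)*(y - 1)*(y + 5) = y^4 - y^3 - 19*y^2 + 49*y - 30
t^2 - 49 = (t - 7)*(t + 7)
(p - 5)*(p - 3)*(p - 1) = p^3 - 9*p^2 + 23*p - 15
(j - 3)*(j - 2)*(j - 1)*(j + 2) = j^4 - 4*j^3 - j^2 + 16*j - 12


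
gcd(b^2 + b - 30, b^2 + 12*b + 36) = b + 6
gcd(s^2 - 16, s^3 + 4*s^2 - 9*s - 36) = s + 4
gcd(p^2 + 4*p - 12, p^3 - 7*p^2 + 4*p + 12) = p - 2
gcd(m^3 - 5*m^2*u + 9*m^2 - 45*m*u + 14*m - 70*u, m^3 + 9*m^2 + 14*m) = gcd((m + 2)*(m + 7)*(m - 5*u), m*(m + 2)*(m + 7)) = m^2 + 9*m + 14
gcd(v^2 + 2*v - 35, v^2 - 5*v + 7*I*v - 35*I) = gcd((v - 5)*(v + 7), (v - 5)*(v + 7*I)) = v - 5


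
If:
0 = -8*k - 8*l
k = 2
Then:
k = 2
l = -2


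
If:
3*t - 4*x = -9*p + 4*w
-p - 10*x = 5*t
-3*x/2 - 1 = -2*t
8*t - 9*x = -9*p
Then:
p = -250/507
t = 66/169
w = -340/507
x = -74/507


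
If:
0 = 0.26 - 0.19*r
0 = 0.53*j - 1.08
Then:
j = 2.04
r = 1.37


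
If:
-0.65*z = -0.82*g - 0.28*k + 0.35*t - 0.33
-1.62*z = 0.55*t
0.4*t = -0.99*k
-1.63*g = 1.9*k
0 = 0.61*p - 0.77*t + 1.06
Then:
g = -1.08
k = 0.93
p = -4.64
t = -2.30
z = 0.78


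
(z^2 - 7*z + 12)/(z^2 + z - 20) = (z - 3)/(z + 5)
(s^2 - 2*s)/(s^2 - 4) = s/(s + 2)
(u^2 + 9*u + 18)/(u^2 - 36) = (u + 3)/(u - 6)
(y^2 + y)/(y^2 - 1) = y/(y - 1)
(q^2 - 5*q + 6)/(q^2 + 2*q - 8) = (q - 3)/(q + 4)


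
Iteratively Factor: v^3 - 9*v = (v)*(v^2 - 9) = v*(v + 3)*(v - 3)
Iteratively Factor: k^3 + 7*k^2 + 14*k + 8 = (k + 1)*(k^2 + 6*k + 8) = (k + 1)*(k + 4)*(k + 2)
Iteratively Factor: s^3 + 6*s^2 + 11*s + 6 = (s + 3)*(s^2 + 3*s + 2) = (s + 1)*(s + 3)*(s + 2)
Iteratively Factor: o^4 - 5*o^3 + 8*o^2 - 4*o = (o - 2)*(o^3 - 3*o^2 + 2*o) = (o - 2)*(o - 1)*(o^2 - 2*o) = (o - 2)^2*(o - 1)*(o)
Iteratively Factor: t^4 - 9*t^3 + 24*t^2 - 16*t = (t - 4)*(t^3 - 5*t^2 + 4*t) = (t - 4)*(t - 1)*(t^2 - 4*t) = t*(t - 4)*(t - 1)*(t - 4)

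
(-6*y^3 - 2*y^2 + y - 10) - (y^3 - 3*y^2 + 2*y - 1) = -7*y^3 + y^2 - y - 9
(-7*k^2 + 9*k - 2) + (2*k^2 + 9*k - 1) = -5*k^2 + 18*k - 3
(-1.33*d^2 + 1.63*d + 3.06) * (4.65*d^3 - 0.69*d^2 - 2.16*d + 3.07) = -6.1845*d^5 + 8.4972*d^4 + 15.9771*d^3 - 9.7153*d^2 - 1.6055*d + 9.3942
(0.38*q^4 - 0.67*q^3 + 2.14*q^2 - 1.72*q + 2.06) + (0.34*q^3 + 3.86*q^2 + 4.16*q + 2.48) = 0.38*q^4 - 0.33*q^3 + 6.0*q^2 + 2.44*q + 4.54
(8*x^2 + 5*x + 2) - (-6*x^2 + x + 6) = 14*x^2 + 4*x - 4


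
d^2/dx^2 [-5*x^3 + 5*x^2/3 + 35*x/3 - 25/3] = 10/3 - 30*x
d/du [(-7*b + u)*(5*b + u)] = -2*b + 2*u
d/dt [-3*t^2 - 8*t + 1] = -6*t - 8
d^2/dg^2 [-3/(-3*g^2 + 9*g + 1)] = 18*(3*g^2 - 9*g - 3*(2*g - 3)^2 - 1)/(-3*g^2 + 9*g + 1)^3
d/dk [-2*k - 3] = -2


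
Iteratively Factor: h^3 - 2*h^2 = (h)*(h^2 - 2*h) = h^2*(h - 2)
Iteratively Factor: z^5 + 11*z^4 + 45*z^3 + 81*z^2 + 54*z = (z + 3)*(z^4 + 8*z^3 + 21*z^2 + 18*z) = (z + 3)^2*(z^3 + 5*z^2 + 6*z) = z*(z + 3)^2*(z^2 + 5*z + 6) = z*(z + 2)*(z + 3)^2*(z + 3)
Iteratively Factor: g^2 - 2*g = (g)*(g - 2)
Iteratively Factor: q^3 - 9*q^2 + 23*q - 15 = (q - 1)*(q^2 - 8*q + 15) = (q - 5)*(q - 1)*(q - 3)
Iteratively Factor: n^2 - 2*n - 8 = (n + 2)*(n - 4)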